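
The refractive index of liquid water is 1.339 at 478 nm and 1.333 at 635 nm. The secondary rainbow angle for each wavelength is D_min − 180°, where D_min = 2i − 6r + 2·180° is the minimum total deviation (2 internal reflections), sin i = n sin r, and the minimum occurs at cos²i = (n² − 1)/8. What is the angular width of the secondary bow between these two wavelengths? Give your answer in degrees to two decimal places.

At 478 nm (n = 1.339): cos²i = 0.09912 → i = 71.650°, r = 45.141°, D_min = 232.451°, rainbow angle = 52.451°.
At 635 nm (n = 1.333): cos²i = 0.09711 → i = 71.843°, r = 45.466°, D_min = 230.891°, rainbow angle = 50.891°.
Angular width = |52.451° − 50.891°| = 1.560°.

1.56°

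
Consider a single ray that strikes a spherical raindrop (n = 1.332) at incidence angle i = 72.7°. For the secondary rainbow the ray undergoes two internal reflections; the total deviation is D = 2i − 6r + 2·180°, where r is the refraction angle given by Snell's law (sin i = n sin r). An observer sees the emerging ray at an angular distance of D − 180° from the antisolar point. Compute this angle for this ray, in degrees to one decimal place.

sin r = sin 72.7° / 1.332 = 0.9548/1.332 = 0.7168; r = 45.79°.
D = 2·72.7° − 6·45.79° + 2·180° = 145.40° − 274.74° + 360° = 230.66°.
Angle from antisolar point = D − 180° = 50.66°.

50.7°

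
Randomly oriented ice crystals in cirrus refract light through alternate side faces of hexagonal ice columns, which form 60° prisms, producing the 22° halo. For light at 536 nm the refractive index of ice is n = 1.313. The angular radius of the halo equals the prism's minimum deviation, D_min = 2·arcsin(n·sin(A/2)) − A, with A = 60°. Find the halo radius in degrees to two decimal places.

22.07°

n·sin(A/2) = 1.313 × sin 30° = 1.313 × 0.5000 = 0.6565.
D_min = 2·arcsin(0.6565) − 60° = 2 × 41.033° − 60° = 22.067°.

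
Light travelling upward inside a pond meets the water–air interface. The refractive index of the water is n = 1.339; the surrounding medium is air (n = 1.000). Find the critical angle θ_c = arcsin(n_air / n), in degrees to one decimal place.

sin θ_c = n_air / n = 1.000 / 1.339 = 0.7468.
θ_c = arcsin(0.7468) = 48.32°.

48.3°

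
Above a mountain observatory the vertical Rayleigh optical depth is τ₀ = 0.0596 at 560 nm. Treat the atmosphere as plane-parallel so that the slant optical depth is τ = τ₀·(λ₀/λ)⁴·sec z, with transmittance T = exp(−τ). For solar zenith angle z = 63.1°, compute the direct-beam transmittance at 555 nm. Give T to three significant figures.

sec 63.1° = 2.2103.
τ = 0.0596 × (560/555)⁴ × 2.2103 = 0.0596 × 1.0365 × 2.2103 = 0.1365.
T = exp(−0.1365) = 0.8724.

0.872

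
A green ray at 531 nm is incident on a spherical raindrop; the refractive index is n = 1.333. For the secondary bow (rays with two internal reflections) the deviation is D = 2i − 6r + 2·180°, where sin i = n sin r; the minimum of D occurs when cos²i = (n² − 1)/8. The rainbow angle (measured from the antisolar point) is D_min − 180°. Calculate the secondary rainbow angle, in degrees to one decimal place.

50.9°

cos²i = (1.77689 − 1)/8 = 0.09711; i = arccos(0.31163) = 71.843°.
sin r = sin 71.843°/1.333 = 0.71283; r = 45.466°.
D_min = 2·71.843° − 6·45.466° + 360° = 230.891°.
Rainbow angle = D_min − 180° = 50.891°.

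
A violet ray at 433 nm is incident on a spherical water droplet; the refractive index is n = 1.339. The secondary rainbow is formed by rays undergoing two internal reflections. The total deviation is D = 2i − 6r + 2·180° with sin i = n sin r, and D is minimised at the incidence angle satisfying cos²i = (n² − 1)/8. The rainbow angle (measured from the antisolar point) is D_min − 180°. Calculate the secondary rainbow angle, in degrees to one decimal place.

cos²i = (1.79292 − 1)/8 = 0.09912; i = arccos(0.31483) = 71.650°.
sin r = sin 71.650°/1.339 = 0.70885; r = 45.141°.
D_min = 2·71.650° − 6·45.141° + 360° = 232.451°.
Rainbow angle = D_min − 180° = 52.451°.

52.5°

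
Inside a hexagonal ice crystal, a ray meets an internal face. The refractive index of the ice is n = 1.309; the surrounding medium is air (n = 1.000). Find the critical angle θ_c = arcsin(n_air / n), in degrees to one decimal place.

sin θ_c = n_air / n = 1.000 / 1.309 = 0.7639.
θ_c = arcsin(0.7639) = 49.81°.

49.8°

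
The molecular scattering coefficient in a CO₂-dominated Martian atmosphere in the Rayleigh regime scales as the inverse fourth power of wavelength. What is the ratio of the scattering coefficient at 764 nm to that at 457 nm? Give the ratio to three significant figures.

Rayleigh scattering ∝ λ⁻⁴, so the ratio of coefficients is the inverse fourth power of the wavelength ratio.
σ(764)/σ(457) = (457/764)⁴ = (0.5982)⁴ = 0.128.

0.128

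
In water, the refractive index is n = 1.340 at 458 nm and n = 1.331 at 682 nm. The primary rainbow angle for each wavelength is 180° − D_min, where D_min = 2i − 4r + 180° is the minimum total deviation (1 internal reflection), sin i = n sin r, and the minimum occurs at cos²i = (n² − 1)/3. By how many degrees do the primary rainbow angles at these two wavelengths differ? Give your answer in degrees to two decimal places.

At 458 nm (n = 1.340): cos²i = 0.26520 → i = 59.004°, r = 39.770°, D_min = 138.929°, rainbow angle = 41.071°.
At 682 nm (n = 1.331): cos²i = 0.25719 → i = 59.527°, r = 40.356°, D_min = 137.630°, rainbow angle = 42.370°.
Angular width = |41.071° − 42.370°| = 1.299°.

1.30°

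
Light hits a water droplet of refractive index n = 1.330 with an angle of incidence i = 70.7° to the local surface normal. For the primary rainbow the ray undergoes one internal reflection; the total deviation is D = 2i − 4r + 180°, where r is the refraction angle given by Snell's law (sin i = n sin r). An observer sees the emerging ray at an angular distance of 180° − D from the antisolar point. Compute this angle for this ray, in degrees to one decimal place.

sin r = sin 70.7° / 1.330 = 0.9438/1.330 = 0.7096; r = 45.20°.
D = 2·70.7° − 4·45.20° + 180° = 141.40° − 180.82° + 180° = 140.58°.
Angle from antisolar point = 180° − D = 39.42°.

39.4°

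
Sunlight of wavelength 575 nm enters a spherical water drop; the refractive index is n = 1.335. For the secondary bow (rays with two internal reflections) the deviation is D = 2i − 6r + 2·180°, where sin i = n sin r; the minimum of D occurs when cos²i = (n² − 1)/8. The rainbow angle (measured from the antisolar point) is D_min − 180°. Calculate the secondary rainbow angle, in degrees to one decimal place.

51.4°

cos²i = (1.78222 − 1)/8 = 0.09778; i = arccos(0.31269) = 71.778°.
sin r = sin 71.778°/1.335 = 0.71150; r = 45.357°.
D_min = 2·71.778° − 6·45.357° + 360° = 231.414°.
Rainbow angle = D_min − 180° = 51.414°.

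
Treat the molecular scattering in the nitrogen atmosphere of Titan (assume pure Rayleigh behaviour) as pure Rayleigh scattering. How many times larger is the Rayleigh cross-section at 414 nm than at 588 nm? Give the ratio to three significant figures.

Rayleigh scattering ∝ λ⁻⁴, so the ratio of coefficients is the inverse fourth power of the wavelength ratio.
σ(414)/σ(588) = (588/414)⁴ = (1.4203)⁴ = 4.069.

4.07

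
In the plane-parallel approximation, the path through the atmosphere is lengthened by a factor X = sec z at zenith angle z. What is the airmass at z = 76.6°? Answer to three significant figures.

4.32

X = sec z = 1/cos 76.6° = 1/0.2317 = 4.3150.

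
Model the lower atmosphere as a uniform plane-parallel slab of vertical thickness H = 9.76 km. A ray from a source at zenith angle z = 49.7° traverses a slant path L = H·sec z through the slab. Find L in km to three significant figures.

sec z = 1/cos 49.7° = 1.5461.
L = 9.76 × 1.5461 = 15.090 km.

15.1 km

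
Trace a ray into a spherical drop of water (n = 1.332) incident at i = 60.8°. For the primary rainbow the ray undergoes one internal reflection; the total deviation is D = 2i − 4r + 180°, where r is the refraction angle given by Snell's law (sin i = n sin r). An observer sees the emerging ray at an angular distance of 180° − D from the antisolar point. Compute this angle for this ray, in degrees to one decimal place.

42.2°

sin r = sin 60.8° / 1.332 = 0.8729/1.332 = 0.6553; r = 40.95°.
D = 2·60.8° − 4·40.95° + 180° = 121.60° − 163.78° + 180° = 137.82°.
Angle from antisolar point = 180° − D = 42.18°.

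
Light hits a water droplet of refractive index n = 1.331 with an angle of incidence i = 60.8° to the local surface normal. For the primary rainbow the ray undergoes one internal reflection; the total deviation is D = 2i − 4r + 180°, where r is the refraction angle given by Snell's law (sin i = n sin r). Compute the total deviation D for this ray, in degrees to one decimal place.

sin r = sin 60.8° / 1.331 = 0.8729/1.331 = 0.6558; r = 40.98°.
D = 2·60.8° − 4·40.98° + 180° = 121.60° − 163.93° + 180° = 137.67°.

137.7°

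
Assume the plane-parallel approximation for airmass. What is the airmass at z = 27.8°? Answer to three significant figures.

1.13

X = sec z = 1/cos 27.8° = 1/0.8846 = 1.1305.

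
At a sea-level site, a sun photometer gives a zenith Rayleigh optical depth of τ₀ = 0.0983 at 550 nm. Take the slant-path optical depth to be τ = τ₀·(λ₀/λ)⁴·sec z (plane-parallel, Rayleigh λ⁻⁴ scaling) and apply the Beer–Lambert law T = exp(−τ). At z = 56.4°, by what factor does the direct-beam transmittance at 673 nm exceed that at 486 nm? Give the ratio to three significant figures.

Airmass: sec 56.4° = 1.8070.
τ(673 nm) = 0.0983 × (550/673)⁴ × 1.8070 = 0.0983 × 0.4461 × 1.8070 = 0.0792.
τ(486 nm) = 0.0983 × (550/486)⁴ × 1.8070 = 0.0983 × 1.6402 × 1.8070 = 0.2914.
T(673)/T(486) = exp(τ_B − τ_A) = exp(0.2121) = 1.2363.

1.24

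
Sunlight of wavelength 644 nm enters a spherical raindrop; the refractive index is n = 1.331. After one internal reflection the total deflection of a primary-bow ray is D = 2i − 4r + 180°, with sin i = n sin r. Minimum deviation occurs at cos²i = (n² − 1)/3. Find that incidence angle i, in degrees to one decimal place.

59.5°

cos²i = (1.331² − 1)/3 = (1.77156 − 1)/3 = 0.25719.
cos i = 0.50714, so i = 59.527°.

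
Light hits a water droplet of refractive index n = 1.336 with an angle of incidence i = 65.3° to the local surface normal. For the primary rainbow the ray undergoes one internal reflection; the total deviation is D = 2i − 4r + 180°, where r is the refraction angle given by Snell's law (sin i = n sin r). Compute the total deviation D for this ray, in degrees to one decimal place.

sin r = sin 65.3° / 1.336 = 0.9085/1.336 = 0.6800; r = 42.85°.
D = 2·65.3° − 4·42.85° + 180° = 130.60° − 171.38° + 180° = 139.22°.

139.2°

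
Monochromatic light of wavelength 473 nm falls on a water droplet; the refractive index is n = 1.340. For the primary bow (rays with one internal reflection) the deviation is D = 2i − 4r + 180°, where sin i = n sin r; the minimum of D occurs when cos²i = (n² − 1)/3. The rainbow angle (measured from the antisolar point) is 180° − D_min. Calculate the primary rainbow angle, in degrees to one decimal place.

41.1°

cos²i = (1.79560 − 1)/3 = 0.26520; i = arccos(0.51498) = 59.004°.
sin r = sin 59.004°/1.340 = 0.63971; r = 39.770°.
D_min = 2·59.004° − 4·39.770° + 180° = 138.929°.
Rainbow angle = 180° − D_min = 41.071°.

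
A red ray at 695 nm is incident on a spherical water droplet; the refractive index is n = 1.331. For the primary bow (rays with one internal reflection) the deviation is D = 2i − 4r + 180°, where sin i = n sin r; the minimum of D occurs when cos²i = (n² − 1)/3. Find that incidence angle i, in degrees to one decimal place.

cos²i = (1.331² − 1)/3 = (1.77156 − 1)/3 = 0.25719.
cos i = 0.50714, so i = 59.527°.

59.5°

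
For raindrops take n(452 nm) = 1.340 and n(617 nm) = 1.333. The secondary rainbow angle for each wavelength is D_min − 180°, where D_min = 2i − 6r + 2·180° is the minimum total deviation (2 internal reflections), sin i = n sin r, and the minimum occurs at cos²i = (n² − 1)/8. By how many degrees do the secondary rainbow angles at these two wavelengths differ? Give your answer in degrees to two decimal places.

1.82°

At 452 nm (n = 1.340): cos²i = 0.09945 → i = 71.618°, r = 45.088°, D_min = 232.709°, rainbow angle = 52.709°.
At 617 nm (n = 1.333): cos²i = 0.09711 → i = 71.843°, r = 45.466°, D_min = 230.891°, rainbow angle = 50.891°.
Angular width = |52.709° − 50.891°| = 1.818°.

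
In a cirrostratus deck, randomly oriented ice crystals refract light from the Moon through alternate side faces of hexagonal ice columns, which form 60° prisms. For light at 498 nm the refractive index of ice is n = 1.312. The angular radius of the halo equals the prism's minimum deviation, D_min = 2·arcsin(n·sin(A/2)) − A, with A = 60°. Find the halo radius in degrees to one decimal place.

22.0°

n·sin(A/2) = 1.312 × sin 30° = 1.312 × 0.5000 = 0.6560.
D_min = 2·arcsin(0.6560) − 60° = 2 × 40.996° − 60° = 21.991°.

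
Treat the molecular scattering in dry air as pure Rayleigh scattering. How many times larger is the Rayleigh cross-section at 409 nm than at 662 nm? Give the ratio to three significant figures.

6.86

Rayleigh scattering ∝ λ⁻⁴, so the ratio of coefficients is the inverse fourth power of the wavelength ratio.
σ(409)/σ(662) = (662/409)⁴ = (1.6186)⁴ = 6.863.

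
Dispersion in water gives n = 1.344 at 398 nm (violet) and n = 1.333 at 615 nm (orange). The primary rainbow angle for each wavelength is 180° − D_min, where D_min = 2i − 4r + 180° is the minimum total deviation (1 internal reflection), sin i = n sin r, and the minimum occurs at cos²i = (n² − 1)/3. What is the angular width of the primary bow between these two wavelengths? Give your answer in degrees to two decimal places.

1.57°

At 398 nm (n = 1.344): cos²i = 0.26878 → i = 58.772°, r = 39.512°, D_min = 139.495°, rainbow angle = 40.505°.
At 615 nm (n = 1.333): cos²i = 0.25896 → i = 59.410°, r = 40.225°, D_min = 137.922°, rainbow angle = 42.078°.
Angular width = |40.505° − 42.078°| = 1.573°.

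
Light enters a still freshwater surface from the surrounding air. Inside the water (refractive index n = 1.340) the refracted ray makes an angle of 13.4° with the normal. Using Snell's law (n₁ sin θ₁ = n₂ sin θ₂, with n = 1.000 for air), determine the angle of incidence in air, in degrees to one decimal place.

18.1°

Snell: sin θ_i = n · sin θ_r = 1.340 × sin 13.4° = 1.340 × 0.2317 = 0.3105.
θ_i = arcsin(0.3105) = 18.09°.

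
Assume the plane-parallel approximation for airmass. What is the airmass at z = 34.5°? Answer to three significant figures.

1.21

X = sec z = 1/cos 34.5° = 1/0.8241 = 1.2134.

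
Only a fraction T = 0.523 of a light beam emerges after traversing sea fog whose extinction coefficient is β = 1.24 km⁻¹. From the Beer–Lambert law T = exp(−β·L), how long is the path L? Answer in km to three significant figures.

Beer–Lambert: T = exp(−βL) ⇒ L = −ln(T)/β = −ln(0.523)/1.24 = 0.6482/1.24 = 0.5227 km.

0.523 km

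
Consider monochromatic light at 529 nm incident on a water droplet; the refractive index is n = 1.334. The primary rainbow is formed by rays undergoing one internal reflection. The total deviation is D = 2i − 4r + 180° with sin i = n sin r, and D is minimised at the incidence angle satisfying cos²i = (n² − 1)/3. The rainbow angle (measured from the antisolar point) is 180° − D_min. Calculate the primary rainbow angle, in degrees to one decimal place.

41.9°

cos²i = (1.77956 − 1)/3 = 0.25985; i = arccos(0.50976) = 59.352°.
sin r = sin 59.352°/1.334 = 0.64492; r = 40.159°.
D_min = 2·59.352° − 4·40.159° + 180° = 138.067°.
Rainbow angle = 180° − D_min = 41.933°.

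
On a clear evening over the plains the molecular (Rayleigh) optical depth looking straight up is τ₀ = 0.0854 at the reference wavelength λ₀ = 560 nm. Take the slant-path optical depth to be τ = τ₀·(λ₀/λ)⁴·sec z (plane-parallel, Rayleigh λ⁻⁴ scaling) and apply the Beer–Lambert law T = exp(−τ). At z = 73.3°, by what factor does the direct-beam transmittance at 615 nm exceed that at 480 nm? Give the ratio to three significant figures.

1.41

Airmass: sec 73.3° = 3.4799.
τ(615 nm) = 0.0854 × (560/615)⁴ × 3.4799 = 0.0854 × 0.6875 × 3.4799 = 0.2043.
τ(480 nm) = 0.0854 × (560/480)⁴ × 3.4799 = 0.0854 × 1.8526 × 3.4799 = 0.5506.
T(615)/T(480) = exp(τ_B − τ_A) = exp(0.3463) = 1.4138.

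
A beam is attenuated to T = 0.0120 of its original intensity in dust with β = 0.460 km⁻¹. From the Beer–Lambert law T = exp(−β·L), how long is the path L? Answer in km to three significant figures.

Beer–Lambert: T = exp(−βL) ⇒ L = −ln(T)/β = −ln(0.0120)/0.460 = 4.4228/0.460 = 9.615 km.

9.61 km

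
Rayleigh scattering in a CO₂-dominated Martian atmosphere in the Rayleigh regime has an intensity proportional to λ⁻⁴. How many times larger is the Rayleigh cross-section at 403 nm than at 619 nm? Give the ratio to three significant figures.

Rayleigh scattering ∝ λ⁻⁴, so the ratio of coefficients is the inverse fourth power of the wavelength ratio.
σ(403)/σ(619) = (619/403)⁴ = (1.5360)⁴ = 5.566.

5.57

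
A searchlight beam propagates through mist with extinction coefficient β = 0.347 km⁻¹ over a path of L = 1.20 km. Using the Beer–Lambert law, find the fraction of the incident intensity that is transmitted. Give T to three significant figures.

0.659

τ = β·L = 0.347 × 1.20 = 0.4164.
T = exp(−0.4164) = 0.6594.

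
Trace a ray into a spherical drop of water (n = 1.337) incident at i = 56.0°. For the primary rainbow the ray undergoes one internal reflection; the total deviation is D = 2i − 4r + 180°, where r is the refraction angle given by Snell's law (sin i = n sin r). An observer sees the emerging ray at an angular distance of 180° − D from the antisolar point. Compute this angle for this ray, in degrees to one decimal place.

41.3°

sin r = sin 56.0° / 1.337 = 0.8290/1.337 = 0.6201; r = 38.32°.
D = 2·56.0° − 4·38.32° + 180° = 112.00° − 153.29° + 180° = 138.71°.
Angle from antisolar point = 180° − D = 41.29°.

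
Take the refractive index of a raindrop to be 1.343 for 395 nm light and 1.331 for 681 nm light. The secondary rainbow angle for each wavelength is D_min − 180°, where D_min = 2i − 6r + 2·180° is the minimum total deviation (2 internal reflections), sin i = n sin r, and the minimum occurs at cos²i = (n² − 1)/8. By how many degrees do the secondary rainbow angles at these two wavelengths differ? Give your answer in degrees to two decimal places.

At 395 nm (n = 1.343): cos²i = 0.10046 → i = 71.522°, r = 44.928°, D_min = 233.478°, rainbow angle = 53.478°.
At 681 nm (n = 1.331): cos²i = 0.09645 → i = 71.907°, r = 45.575°, D_min = 230.365°, rainbow angle = 50.365°.
Angular width = |53.478° − 50.365°| = 3.113°.

3.11°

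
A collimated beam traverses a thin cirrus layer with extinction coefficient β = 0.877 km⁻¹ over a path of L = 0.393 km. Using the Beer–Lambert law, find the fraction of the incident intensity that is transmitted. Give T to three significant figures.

0.708

τ = β·L = 0.877 × 0.393 = 0.3447.
T = exp(−0.3447) = 0.7085.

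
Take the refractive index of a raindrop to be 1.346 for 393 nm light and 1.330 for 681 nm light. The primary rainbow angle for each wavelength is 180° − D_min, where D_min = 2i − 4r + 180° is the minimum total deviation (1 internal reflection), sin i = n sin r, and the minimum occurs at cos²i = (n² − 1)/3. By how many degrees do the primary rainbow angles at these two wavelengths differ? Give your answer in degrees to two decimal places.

2.29°

At 393 nm (n = 1.346): cos²i = 0.27057 → i = 58.657°, r = 39.384°, D_min = 139.775°, rainbow angle = 40.225°.
At 681 nm (n = 1.330): cos²i = 0.25630 → i = 59.585°, r = 40.422°, D_min = 137.484°, rainbow angle = 42.516°.
Angular width = |40.225° − 42.516°| = 2.292°.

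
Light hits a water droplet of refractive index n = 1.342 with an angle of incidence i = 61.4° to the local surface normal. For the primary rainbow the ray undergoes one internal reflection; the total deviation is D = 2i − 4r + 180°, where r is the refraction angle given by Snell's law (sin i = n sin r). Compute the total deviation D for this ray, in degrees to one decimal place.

sin r = sin 61.4° / 1.342 = 0.8780/1.342 = 0.6542; r = 40.86°.
D = 2·61.4° − 4·40.86° + 180° = 122.80° − 163.45° + 180° = 139.35°.

139.4°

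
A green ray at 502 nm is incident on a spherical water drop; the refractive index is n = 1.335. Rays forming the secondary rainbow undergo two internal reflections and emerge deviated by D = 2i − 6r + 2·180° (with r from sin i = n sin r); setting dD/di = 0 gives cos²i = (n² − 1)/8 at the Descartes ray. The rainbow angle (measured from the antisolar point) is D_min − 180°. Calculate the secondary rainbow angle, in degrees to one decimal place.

51.4°

cos²i = (1.78222 − 1)/8 = 0.09778; i = arccos(0.31269) = 71.778°.
sin r = sin 71.778°/1.335 = 0.71150; r = 45.357°.
D_min = 2·71.778° − 6·45.357° + 360° = 231.414°.
Rainbow angle = D_min − 180° = 51.414°.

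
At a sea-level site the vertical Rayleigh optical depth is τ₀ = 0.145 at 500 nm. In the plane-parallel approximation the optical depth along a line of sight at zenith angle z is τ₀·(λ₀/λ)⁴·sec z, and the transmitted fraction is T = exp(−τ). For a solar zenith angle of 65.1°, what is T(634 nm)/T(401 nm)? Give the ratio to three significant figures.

Airmass: sec 65.1° = 2.3751.
τ(634 nm) = 0.145 × (500/634)⁴ × 2.3751 = 0.145 × 0.3868 × 2.3751 = 0.1332.
τ(401 nm) = 0.145 × (500/401)⁴ × 2.3751 = 0.145 × 2.4171 × 2.3751 = 0.8324.
T(634)/T(401) = exp(τ_B − τ_A) = exp(0.6992) = 2.0122.

2.01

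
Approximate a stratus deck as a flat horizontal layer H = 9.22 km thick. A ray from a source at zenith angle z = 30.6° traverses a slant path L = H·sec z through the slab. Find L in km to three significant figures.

sec z = 1/cos 30.6° = 1.1618.
L = 9.22 × 1.1618 = 10.712 km.

10.7 km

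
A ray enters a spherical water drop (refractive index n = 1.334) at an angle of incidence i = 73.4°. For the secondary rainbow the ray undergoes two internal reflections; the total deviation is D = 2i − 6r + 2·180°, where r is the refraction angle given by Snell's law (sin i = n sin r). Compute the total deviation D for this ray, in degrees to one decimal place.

231.3°

sin r = sin 73.4° / 1.334 = 0.9583/1.334 = 0.7184; r = 45.92°.
D = 2·73.4° − 6·45.92° + 2·180° = 146.80° − 275.53° + 360° = 231.27°.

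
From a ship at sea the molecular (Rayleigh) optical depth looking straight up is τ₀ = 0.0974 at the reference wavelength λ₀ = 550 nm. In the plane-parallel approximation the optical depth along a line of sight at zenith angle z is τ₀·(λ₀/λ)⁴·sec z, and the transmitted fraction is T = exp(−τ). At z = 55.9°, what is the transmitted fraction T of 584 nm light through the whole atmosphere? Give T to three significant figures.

sec 55.9° = 1.7837.
τ = 0.0974 × (550/584)⁴ × 1.7837 = 0.0974 × 0.7867 × 1.7837 = 0.1367.
T = exp(−0.1367) = 0.8723.

0.872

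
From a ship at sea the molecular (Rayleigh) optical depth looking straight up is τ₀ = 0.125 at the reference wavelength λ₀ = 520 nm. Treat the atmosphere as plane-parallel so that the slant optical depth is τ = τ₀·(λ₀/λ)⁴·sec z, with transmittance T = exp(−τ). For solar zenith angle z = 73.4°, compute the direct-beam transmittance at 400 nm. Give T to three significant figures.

sec 73.4° = 3.5003.
τ = 0.125 × (520/400)⁴ × 3.5003 = 0.125 × 2.8561 × 3.5003 = 1.2497.
T = exp(−1.2497) = 0.2866.

0.287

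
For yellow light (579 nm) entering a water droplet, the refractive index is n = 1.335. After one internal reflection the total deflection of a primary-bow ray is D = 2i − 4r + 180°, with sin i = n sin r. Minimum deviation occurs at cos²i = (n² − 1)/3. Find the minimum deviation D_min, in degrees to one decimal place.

cos²i = (1.78222 − 1)/3 = 0.26074; i = arccos(0.51063) = 59.294°.
sin r = sin 59.294°/1.335 = 0.64405; r = 40.094°.
D_min = 2·59.294° − 4·40.094° + 180° = 138.212°.

138.2°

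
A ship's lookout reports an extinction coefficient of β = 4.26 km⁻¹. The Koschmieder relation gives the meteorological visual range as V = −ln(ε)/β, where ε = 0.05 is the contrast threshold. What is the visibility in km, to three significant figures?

0.703 km

V = −ln(0.05) / 4.26 = 2.996 / 4.26 = 0.7032 km.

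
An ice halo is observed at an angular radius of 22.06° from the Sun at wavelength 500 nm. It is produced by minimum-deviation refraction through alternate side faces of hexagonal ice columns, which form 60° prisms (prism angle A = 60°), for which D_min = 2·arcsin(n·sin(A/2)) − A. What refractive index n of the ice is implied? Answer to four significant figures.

1.313

Rearranging: n = sin((D_min + A)/2) / sin(A/2).
(D_min + A)/2 = (22.06° + 60°)/2 = 41.030°.
n = sin 41.030° / sin 30° = 0.6565 / 0.5000 = 1.3129.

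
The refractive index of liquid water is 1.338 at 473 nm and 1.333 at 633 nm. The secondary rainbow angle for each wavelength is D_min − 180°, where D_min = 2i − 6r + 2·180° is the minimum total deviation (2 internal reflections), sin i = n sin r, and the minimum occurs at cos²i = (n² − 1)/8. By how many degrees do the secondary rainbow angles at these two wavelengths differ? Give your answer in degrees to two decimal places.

1.30°

At 473 nm (n = 1.338): cos²i = 0.09878 → i = 71.682°, r = 45.195°, D_min = 232.193°, rainbow angle = 52.193°.
At 633 nm (n = 1.333): cos²i = 0.09711 → i = 71.843°, r = 45.466°, D_min = 230.891°, rainbow angle = 50.891°.
Angular width = |52.193° − 50.891°| = 1.302°.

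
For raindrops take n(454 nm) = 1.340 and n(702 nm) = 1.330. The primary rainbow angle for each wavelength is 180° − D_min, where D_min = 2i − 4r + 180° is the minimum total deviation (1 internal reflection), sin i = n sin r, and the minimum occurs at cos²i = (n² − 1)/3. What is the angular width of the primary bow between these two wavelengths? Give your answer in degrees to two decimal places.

At 454 nm (n = 1.340): cos²i = 0.26520 → i = 59.004°, r = 39.770°, D_min = 138.929°, rainbow angle = 41.071°.
At 702 nm (n = 1.330): cos²i = 0.25630 → i = 59.585°, r = 40.422°, D_min = 137.484°, rainbow angle = 42.516°.
Angular width = |41.071° − 42.516°| = 1.445°.

1.45°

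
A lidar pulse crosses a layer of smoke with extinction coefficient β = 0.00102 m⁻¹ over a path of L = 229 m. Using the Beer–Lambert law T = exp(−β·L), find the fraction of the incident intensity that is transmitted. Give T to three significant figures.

0.792

τ = β·L = 0.00102 × 229 = 0.2336.
T = exp(−0.2336) = 0.7917.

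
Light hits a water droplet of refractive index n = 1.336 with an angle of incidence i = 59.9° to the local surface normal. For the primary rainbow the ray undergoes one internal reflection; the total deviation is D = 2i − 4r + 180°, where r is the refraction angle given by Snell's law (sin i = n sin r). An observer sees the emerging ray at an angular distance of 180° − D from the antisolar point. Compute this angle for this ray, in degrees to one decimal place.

sin r = sin 59.9° / 1.336 = 0.8652/1.336 = 0.6476; r = 40.36°.
D = 2·59.9° − 4·40.36° + 180° = 119.80° − 161.43° + 180° = 138.37°.
Angle from antisolar point = 180° − D = 41.63°.

41.6°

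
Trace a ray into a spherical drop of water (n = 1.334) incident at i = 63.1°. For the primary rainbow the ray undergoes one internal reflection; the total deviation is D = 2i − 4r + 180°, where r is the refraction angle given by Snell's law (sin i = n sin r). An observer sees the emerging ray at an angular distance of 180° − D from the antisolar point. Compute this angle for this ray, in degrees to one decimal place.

sin r = sin 63.1° / 1.334 = 0.8918/1.334 = 0.6685; r = 41.95°.
D = 2·63.1° − 4·41.95° + 180° = 126.20° − 167.81° + 180° = 138.39°.
Angle from antisolar point = 180° − D = 41.61°.

41.6°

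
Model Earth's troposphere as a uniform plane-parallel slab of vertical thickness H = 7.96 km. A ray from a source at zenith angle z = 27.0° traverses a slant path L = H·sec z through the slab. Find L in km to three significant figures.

8.93 km

sec z = 1/cos 27.0° = 1.1223.
L = 7.96 × 1.1223 = 8.934 km.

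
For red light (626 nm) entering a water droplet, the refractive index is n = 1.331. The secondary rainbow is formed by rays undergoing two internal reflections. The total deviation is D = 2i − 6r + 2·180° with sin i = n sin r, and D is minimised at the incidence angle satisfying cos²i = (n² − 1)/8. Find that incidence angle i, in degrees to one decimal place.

cos²i = (1.331² − 1)/8 = (1.77156 − 1)/8 = 0.09645.
cos i = 0.31056, so i = 71.907°.

71.9°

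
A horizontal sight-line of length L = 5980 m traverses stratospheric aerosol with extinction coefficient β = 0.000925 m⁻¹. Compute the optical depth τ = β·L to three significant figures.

τ = β·L = 0.000925 × 5980 = 5.5315.

5.53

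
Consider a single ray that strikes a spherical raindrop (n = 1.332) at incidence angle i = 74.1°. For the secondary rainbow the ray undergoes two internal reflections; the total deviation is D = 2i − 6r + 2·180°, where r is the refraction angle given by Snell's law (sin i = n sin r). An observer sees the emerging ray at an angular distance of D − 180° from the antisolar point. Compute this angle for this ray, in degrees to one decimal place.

sin r = sin 74.1° / 1.332 = 0.9617/1.332 = 0.7220; r = 46.22°.
D = 2·74.1° − 6·46.22° + 2·180° = 148.20° − 277.33° + 360° = 230.87°.
Angle from antisolar point = D − 180° = 50.87°.

50.9°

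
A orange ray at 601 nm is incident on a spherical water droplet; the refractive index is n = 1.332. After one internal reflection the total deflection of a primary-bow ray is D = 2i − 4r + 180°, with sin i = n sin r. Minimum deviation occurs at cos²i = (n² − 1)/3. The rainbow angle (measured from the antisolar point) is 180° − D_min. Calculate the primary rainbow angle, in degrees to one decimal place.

cos²i = (1.77422 − 1)/3 = 0.25807; i = arccos(0.50801) = 59.469°.
sin r = sin 59.469°/1.332 = 0.64666; r = 40.290°.
D_min = 2·59.469° − 4·40.290° + 180° = 137.776°.
Rainbow angle = 180° − D_min = 42.224°.

42.2°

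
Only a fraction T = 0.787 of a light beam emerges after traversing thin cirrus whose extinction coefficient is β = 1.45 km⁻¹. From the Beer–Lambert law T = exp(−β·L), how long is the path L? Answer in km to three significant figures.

0.165 km

Beer–Lambert: T = exp(−βL) ⇒ L = −ln(T)/β = −ln(0.787)/1.45 = 0.2395/1.45 = 0.1652 km.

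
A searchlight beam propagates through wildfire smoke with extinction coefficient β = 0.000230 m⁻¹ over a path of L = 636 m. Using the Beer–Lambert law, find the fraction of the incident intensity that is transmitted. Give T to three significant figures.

0.864

τ = β·L = 0.000230 × 636 = 0.1463.
T = exp(−0.1463) = 0.8639.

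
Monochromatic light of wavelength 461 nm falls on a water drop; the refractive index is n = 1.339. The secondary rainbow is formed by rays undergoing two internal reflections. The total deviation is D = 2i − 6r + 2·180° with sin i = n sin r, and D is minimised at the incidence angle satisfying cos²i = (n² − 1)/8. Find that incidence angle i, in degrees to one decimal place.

cos²i = (1.339² − 1)/8 = (1.79292 − 1)/8 = 0.09912.
cos i = 0.31483, so i = 71.650°.

71.6°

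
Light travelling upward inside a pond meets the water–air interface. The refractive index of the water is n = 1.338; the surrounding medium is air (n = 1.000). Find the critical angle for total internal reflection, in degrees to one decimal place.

sin θ_c = n_air / n = 1.000 / 1.338 = 0.7474.
θ_c = arcsin(0.7474) = 48.36°.

48.4°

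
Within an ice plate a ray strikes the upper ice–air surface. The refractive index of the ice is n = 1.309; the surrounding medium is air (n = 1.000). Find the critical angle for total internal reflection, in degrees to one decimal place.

49.8°

sin θ_c = n_air / n = 1.000 / 1.309 = 0.7639.
θ_c = arcsin(0.7639) = 49.81°.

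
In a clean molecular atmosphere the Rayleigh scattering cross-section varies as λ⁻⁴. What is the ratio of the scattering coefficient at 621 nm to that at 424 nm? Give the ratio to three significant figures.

Rayleigh scattering ∝ λ⁻⁴, so the ratio of coefficients is the inverse fourth power of the wavelength ratio.
σ(621)/σ(424) = (424/621)⁴ = (0.6828)⁴ = 0.2173.

0.217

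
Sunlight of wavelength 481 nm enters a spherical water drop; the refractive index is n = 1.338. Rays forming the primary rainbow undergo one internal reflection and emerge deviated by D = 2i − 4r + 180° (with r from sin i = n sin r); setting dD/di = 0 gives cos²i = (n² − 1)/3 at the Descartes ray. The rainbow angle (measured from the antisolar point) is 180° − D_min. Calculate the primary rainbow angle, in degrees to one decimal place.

41.4°

cos²i = (1.79024 − 1)/3 = 0.26341; i = arccos(0.51324) = 59.120°.
sin r = sin 59.120°/1.338 = 0.64144; r = 39.899°.
D_min = 2·59.120° − 4·39.899° + 180° = 138.643°.
Rainbow angle = 180° − D_min = 41.357°.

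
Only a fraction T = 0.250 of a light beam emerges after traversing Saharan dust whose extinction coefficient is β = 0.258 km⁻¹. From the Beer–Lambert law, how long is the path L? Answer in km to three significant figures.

Beer–Lambert: T = exp(−βL) ⇒ L = −ln(T)/β = −ln(0.250)/0.258 = 1.3863/0.258 = 5.373 km.

5.37 km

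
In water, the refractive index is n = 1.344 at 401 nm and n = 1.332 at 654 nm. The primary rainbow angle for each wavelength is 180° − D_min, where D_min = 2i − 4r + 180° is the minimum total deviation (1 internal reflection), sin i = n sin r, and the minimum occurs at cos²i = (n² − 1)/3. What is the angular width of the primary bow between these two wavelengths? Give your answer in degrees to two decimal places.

1.72°

At 401 nm (n = 1.344): cos²i = 0.26878 → i = 58.772°, r = 39.512°, D_min = 139.495°, rainbow angle = 40.505°.
At 654 nm (n = 1.332): cos²i = 0.25807 → i = 59.469°, r = 40.290°, D_min = 137.776°, rainbow angle = 42.224°.
Angular width = |40.505° − 42.224°| = 1.719°.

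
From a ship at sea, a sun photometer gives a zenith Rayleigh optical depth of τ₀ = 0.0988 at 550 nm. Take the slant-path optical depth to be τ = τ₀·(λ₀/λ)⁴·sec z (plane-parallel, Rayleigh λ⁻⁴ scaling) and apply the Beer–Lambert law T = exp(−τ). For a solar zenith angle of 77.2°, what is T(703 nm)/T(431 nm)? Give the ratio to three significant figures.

Airmass: sec 77.2° = 4.5137.
τ(703 nm) = 0.0988 × (550/703)⁴ × 4.5137 = 0.0988 × 0.3747 × 4.5137 = 0.1671.
τ(431 nm) = 0.0988 × (550/431)⁴ × 4.5137 = 0.0988 × 2.6518 × 4.5137 = 1.1826.
T(703)/T(431) = exp(τ_B − τ_A) = exp(1.0155) = 2.7607.

2.76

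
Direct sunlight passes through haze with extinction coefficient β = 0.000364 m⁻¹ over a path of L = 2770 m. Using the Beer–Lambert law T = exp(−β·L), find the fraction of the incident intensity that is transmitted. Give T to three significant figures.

0.365

τ = β·L = 0.000364 × 2770 = 1.0083.
T = exp(−1.0083) = 0.3648.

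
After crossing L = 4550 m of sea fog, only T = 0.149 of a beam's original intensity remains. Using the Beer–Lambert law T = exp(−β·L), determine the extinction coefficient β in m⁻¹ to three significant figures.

Beer–Lambert: T = exp(−βL) ⇒ β = −ln(T)/L = −ln(0.149)/4550 = 1.9038/4550 = 0.0004184 m⁻¹.

0.000418 m⁻¹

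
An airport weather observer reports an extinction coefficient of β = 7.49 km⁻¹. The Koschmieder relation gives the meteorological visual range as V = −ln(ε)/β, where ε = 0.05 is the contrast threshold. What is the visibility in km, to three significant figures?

0.400 km

V = −ln(0.05) / 7.49 = 2.996 / 7.49 = 0.4000 km.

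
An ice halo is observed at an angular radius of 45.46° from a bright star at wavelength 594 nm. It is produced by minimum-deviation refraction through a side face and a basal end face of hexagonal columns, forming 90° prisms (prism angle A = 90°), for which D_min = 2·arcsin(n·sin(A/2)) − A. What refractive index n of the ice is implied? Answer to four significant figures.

Rearranging: n = sin((D_min + A)/2) / sin(A/2).
(D_min + A)/2 = (45.46° + 90°)/2 = 67.730°.
n = sin 67.730° / sin 45° = 0.9254 / 0.7071 = 1.3087.

1.309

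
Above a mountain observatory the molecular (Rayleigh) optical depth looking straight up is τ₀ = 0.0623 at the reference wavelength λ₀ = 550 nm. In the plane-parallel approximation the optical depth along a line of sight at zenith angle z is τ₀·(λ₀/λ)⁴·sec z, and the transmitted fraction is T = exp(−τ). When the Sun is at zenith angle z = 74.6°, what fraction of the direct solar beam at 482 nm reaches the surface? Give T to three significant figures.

0.672

sec 74.6° = 3.7657.
τ = 0.0623 × (550/482)⁴ × 3.7657 = 0.0623 × 1.6954 × 3.7657 = 0.3977.
T = exp(−0.3977) = 0.6718.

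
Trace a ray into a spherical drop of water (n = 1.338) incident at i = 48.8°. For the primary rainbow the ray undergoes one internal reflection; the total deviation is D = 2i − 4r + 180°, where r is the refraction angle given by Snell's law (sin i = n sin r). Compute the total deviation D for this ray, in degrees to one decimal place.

140.7°

sin r = sin 48.8° / 1.338 = 0.7524/1.338 = 0.5623; r = 34.22°.
D = 2·48.8° − 4·34.22° + 180° = 97.60° − 136.87° + 180° = 140.73°.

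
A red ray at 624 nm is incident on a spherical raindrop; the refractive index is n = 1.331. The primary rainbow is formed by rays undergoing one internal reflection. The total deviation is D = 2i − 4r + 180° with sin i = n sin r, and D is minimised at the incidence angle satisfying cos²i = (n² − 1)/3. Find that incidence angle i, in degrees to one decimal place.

cos²i = (1.331² − 1)/3 = (1.77156 − 1)/3 = 0.25719.
cos i = 0.50714, so i = 59.527°.

59.5°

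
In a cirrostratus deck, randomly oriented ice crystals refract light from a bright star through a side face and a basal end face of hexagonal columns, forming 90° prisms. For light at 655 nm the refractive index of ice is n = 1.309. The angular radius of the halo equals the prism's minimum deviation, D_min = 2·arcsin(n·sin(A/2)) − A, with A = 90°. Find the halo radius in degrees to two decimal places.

45.52°

n·sin(A/2) = 1.309 × sin 45° = 1.309 × 0.7071 = 0.9256.
D_min = 2·arcsin(0.9256) − 90° = 2 × 67.759° − 90° = 45.519°.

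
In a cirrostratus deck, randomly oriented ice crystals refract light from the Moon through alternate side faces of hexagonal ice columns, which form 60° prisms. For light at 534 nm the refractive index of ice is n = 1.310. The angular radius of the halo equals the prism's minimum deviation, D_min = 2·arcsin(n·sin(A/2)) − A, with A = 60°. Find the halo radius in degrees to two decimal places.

n·sin(A/2) = 1.310 × sin 30° = 1.310 × 0.5000 = 0.6550.
D_min = 2·arcsin(0.6550) − 60° = 2 × 40.920° − 60° = 21.839°.

21.84°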